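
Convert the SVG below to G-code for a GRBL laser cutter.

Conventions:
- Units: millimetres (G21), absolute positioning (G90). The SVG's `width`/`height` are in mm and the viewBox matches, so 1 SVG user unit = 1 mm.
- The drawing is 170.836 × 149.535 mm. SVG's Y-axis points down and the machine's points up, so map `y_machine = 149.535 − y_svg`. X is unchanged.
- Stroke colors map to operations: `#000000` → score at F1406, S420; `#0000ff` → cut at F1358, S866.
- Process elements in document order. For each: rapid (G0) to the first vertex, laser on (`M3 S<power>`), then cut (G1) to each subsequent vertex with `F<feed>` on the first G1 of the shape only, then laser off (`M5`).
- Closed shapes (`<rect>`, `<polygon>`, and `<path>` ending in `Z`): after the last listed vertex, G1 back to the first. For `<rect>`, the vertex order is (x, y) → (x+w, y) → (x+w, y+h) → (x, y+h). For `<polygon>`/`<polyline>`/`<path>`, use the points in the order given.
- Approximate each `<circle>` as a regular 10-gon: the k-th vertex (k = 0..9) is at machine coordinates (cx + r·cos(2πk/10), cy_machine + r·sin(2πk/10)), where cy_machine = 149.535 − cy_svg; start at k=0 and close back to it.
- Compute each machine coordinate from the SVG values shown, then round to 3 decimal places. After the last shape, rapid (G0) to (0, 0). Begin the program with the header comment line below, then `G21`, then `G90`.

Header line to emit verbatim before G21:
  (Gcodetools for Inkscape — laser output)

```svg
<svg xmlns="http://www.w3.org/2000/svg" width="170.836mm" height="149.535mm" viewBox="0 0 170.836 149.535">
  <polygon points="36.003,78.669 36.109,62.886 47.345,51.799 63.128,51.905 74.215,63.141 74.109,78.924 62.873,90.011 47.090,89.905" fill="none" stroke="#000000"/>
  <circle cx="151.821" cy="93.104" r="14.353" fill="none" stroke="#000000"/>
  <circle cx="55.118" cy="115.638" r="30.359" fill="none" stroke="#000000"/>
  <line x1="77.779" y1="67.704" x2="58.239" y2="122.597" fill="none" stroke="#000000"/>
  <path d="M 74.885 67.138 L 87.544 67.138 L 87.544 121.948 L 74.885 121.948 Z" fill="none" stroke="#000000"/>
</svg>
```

1 u = 1 mm; y_m = 149.535 − y.

[1] `<polygon>` regular polygon, #000000→score S420 F1406: (36.003,70.866) → (36.109,86.649) → (47.345,97.736) → (63.128,97.630) → (74.215,86.394) → (74.109,70.611) → (62.873,59.524) → (47.090,59.630) → (36.003,70.866) (closed)

[2] `<circle>` circle, #000000→score S420 F1406: (166.174,56.431) → (163.433,64.867) → (156.256,70.082) → (147.386,70.082) → (140.209,64.867) → (137.468,56.431) → (140.209,47.995) → (147.386,42.780) → (156.256,42.780) → (163.433,47.995) → (166.174,56.431) (closed)

[3] `<circle>` circle, #000000→score S420 F1406: (85.477,33.897) → (79.679,51.742) → (64.499,62.770) → (45.737,62.770) → (30.557,51.742) → (24.759,33.897) → (30.557,16.052) → (45.737,5.024) → (64.499,5.024) → (79.679,16.052) → (85.477,33.897) (closed)

[4] `<line>` line segment, #000000→score S420 F1406: (77.779,81.831) → (58.239,26.938)

[5] `<path>` rectangle, #000000→score S420 F1406: (74.885,82.397) → (87.544,82.397) → (87.544,27.587) → (74.885,27.587) → (74.885,82.397) (closed)

(Gcodetools for Inkscape — laser output)
G21
G90
G0 X36.003 Y70.866
M3 S420
G1 X36.109 Y86.649 F1406
G1 X47.345 Y97.736
G1 X63.128 Y97.630
G1 X74.215 Y86.394
G1 X74.109 Y70.611
G1 X62.873 Y59.524
G1 X47.090 Y59.630
G1 X36.003 Y70.866
M5
G0 X166.174 Y56.431
M3 S420
G1 X163.433 Y64.867 F1406
G1 X156.256 Y70.082
G1 X147.386 Y70.082
G1 X140.209 Y64.867
G1 X137.468 Y56.431
G1 X140.209 Y47.995
G1 X147.386 Y42.780
G1 X156.256 Y42.780
G1 X163.433 Y47.995
G1 X166.174 Y56.431
M5
G0 X85.477 Y33.897
M3 S420
G1 X79.679 Y51.742 F1406
G1 X64.499 Y62.770
G1 X45.737 Y62.770
G1 X30.557 Y51.742
G1 X24.759 Y33.897
G1 X30.557 Y16.052
G1 X45.737 Y5.024
G1 X64.499 Y5.024
G1 X79.679 Y16.052
G1 X85.477 Y33.897
M5
G0 X77.779 Y81.831
M3 S420
G1 X58.239 Y26.938 F1406
M5
G0 X74.885 Y82.397
M3 S420
G1 X87.544 Y82.397 F1406
G1 X87.544 Y27.587
G1 X74.885 Y27.587
G1 X74.885 Y82.397
M5
G0 X0.000 Y0.000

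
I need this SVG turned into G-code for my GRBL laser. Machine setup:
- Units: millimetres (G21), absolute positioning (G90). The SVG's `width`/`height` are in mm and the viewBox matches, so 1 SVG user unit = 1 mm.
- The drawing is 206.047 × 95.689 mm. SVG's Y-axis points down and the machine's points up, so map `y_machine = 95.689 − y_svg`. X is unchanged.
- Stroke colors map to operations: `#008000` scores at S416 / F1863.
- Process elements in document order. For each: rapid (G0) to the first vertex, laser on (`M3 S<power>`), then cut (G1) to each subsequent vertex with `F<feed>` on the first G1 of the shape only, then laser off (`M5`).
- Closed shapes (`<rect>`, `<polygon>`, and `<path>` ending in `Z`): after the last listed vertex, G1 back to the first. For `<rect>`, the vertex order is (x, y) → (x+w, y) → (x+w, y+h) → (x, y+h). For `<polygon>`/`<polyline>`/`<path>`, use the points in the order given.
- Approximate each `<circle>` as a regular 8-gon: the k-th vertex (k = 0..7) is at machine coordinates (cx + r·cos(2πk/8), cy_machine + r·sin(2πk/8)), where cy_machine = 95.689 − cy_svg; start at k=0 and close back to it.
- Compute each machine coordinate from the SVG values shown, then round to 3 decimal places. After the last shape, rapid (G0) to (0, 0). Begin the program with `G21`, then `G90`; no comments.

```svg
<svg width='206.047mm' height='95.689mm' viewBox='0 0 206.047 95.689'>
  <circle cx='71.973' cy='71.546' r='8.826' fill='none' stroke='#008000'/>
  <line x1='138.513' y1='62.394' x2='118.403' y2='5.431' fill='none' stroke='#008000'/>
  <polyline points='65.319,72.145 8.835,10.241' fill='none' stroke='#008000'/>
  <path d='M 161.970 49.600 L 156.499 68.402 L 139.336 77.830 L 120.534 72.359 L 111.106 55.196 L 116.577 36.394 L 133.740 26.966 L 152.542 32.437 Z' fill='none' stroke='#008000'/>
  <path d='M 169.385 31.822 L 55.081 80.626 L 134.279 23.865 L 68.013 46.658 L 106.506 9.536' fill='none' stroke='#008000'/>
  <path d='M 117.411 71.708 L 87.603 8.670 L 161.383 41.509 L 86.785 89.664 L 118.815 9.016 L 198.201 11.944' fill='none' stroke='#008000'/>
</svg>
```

G21
G90
G0 X80.799 Y24.143
M3 S416
G1 X78.214 Y30.384 F1863
G1 X71.973 Y32.969
G1 X65.732 Y30.384
G1 X63.147 Y24.143
G1 X65.732 Y17.902
G1 X71.973 Y15.317
G1 X78.214 Y17.902
G1 X80.799 Y24.143
M5
G0 X138.513 Y33.295
M3 S416
G1 X118.403 Y90.258 F1863
M5
G0 X65.319 Y23.544
M3 S416
G1 X8.835 Y85.448 F1863
M5
G0 X161.970 Y46.089
M3 S416
G1 X156.499 Y27.287 F1863
G1 X139.336 Y17.859
G1 X120.534 Y23.330
G1 X111.106 Y40.493
G1 X116.577 Y59.295
G1 X133.740 Y68.723
G1 X152.542 Y63.252
G1 X161.970 Y46.089
M5
G0 X169.385 Y63.867
M3 S416
G1 X55.081 Y15.063 F1863
G1 X134.279 Y71.824
G1 X68.013 Y49.031
G1 X106.506 Y86.153
M5
G0 X117.411 Y23.981
M3 S416
G1 X87.603 Y87.019 F1863
G1 X161.383 Y54.180
G1 X86.785 Y6.025
G1 X118.815 Y86.673
G1 X198.201 Y83.745
M5
G0 X0.000 Y0.000

Since the viewBox matches the mm dimensions, user units are millimetres directly. The only transform is the Y-flip y_m = 95.689 − y_svg.

Shape 1 is a circle drawn with `<circle>`. Its stroke #008000 means score at S416, F1863. After flipping Y the toolpath is (80.799,24.143) → (78.214,30.384) → (71.973,32.969) → (65.732,30.384) → (63.147,24.143) → (65.732,17.902) → (71.973,15.317) → (78.214,17.902) → (80.799,24.143), returning to the start.

Shape 2 is a line segment drawn with `<line>`. Its stroke #008000 means score at S416, F1863. After flipping Y the toolpath is (138.513,33.295) → (118.403,90.258).

Shape 3 is a line segment drawn with `<polyline>`. Its stroke #008000 means score at S416, F1863. After flipping Y the toolpath is (65.319,23.544) → (8.835,85.448).

Shape 4 is a regular polygon drawn with `<path>`. Its stroke #008000 means score at S416, F1863. After flipping Y the toolpath is (161.970,46.089) → (156.499,27.287) → (139.336,17.859) → (120.534,23.330) → (111.106,40.493) → (116.577,59.295) → (133.740,68.723) → (152.542,63.252) → (161.970,46.089), returning to the start.

Shape 5 is a open polyline drawn with `<path>`. Its stroke #008000 means score at S416, F1863. After flipping Y the toolpath is (169.385,63.867) → (55.081,15.063) → (134.279,71.824) → (68.013,49.031) → (106.506,86.153).

Shape 6 is a open polyline drawn with `<path>`. Its stroke #008000 means score at S416, F1863. After flipping Y the toolpath is (117.411,23.981) → (87.603,87.019) → (161.383,54.180) → (86.785,6.025) → (118.815,86.673) → (198.201,83.745).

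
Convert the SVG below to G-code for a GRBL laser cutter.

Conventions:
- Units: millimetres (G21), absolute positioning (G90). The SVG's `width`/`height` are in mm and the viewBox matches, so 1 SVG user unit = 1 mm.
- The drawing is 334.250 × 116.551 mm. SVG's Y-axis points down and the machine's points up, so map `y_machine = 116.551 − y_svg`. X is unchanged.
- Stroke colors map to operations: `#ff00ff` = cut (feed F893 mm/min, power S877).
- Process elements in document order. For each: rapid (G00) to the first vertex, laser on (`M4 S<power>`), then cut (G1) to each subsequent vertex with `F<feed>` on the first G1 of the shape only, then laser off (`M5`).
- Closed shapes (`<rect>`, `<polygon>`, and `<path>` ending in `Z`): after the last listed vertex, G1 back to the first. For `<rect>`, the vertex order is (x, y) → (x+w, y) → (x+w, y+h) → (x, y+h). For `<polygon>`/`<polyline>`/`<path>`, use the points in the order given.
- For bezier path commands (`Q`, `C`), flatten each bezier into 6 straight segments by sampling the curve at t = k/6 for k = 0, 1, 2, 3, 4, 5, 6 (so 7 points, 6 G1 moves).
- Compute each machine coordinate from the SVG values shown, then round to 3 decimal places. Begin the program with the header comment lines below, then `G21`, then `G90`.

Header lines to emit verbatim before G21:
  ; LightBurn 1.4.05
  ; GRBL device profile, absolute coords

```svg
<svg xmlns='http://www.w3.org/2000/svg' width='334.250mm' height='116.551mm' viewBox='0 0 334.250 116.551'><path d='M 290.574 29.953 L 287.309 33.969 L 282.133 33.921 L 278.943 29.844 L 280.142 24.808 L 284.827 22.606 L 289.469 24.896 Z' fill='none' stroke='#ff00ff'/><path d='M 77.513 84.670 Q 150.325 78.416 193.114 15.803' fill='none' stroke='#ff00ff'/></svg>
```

; LightBurn 1.4.05
; GRBL device profile, absolute coords
G21
G90
G00 X290.574 Y86.598
M4 S877
G1 X287.309 Y82.582 F893
G1 X282.133 Y82.630
G1 X278.943 Y86.707
G1 X280.142 Y91.743
G1 X284.827 Y93.945
G1 X289.469 Y91.655
G1 X290.574 Y86.598
M5
G00 X77.513 Y31.881
M4 S877
G1 X100.950 Y35.531 F893
G1 X122.718 Y42.312
G1 X142.819 Y52.225
G1 X161.252 Y65.268
G1 X178.017 Y81.443
G1 X193.114 Y100.748
M5

1 u = 1 mm; y_m = 116.551 − y.

[1] `<path>` regular polygon, #ff00ff→cut S877 F893: (290.574,86.598) → (287.309,82.582) → (282.133,82.630) → (278.943,86.707) → (280.142,91.743) → (284.827,93.945) → (289.469,91.655) → (290.574,86.598) (closed)

[2] `<path>` quadratic bezier, #ff00ff→cut S877 F893: (77.513,31.881) → (100.950,35.531) → (122.718,42.312) → (142.819,52.225) → (161.252,65.268) → (178.017,81.443) → (193.114,100.748)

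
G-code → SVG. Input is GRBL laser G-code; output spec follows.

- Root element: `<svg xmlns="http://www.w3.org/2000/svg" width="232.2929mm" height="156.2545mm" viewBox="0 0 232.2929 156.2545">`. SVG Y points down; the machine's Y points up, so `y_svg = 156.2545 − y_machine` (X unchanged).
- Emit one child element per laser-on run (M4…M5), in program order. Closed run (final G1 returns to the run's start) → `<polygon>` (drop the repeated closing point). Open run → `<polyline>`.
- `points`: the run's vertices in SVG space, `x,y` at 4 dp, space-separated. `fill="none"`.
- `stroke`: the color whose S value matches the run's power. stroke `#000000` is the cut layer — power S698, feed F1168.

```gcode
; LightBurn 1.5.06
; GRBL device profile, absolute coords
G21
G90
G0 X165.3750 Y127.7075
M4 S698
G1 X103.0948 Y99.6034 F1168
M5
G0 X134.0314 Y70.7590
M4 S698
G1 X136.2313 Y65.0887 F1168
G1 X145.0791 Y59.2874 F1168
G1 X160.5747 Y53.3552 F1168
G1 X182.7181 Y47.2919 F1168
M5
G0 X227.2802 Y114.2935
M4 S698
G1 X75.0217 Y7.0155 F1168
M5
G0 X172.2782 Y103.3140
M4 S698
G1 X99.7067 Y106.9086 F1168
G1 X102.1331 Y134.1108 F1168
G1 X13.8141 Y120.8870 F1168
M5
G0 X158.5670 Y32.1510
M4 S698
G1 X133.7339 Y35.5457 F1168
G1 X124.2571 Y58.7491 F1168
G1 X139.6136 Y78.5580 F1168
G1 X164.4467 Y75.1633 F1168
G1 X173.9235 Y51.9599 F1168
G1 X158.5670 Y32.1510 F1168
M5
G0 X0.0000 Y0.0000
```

<svg xmlns="http://www.w3.org/2000/svg" width="232.2929mm" height="156.2545mm" viewBox="0 0 232.2929 156.2545">
  <polyline points="165.3750,28.5470 103.0948,56.6511" fill="none" stroke="#000000"/>
  <polyline points="134.0314,85.4955 136.2313,91.1658 145.0791,96.9671 160.5747,102.8993 182.7181,108.9626" fill="none" stroke="#000000"/>
  <polyline points="227.2802,41.9610 75.0217,149.2390" fill="none" stroke="#000000"/>
  <polyline points="172.2782,52.9405 99.7067,49.3459 102.1331,22.1437 13.8141,35.3675" fill="none" stroke="#000000"/>
  <polygon points="158.5670,124.1035 133.7339,120.7088 124.2571,97.5054 139.6136,77.6965 164.4467,81.0912 173.9235,104.2946" fill="none" stroke="#000000"/>
</svg>

y_svg = 156.2545 − y_m. Every run uses S698, so all elements get stroke `#000000` (cut).

[1] open run; points: 165.3750,28.5470 103.0948,56.6511

[2] open run; points: 134.0314,85.4955 136.2313,91.1658 145.0791,96.9671 160.5747,102.8993 182.7181,108.9626

[3] open run; points: 227.2802,41.9610 75.0217,149.2390

[4] open run; points: 172.2782,52.9405 99.7067,49.3459 102.1331,22.1437 13.8141,35.3675

[5] closed run; points: 158.5670,124.1035 133.7339,120.7088 124.2571,97.5054 139.6136,77.6965 164.4467,81.0912 173.9235,104.2946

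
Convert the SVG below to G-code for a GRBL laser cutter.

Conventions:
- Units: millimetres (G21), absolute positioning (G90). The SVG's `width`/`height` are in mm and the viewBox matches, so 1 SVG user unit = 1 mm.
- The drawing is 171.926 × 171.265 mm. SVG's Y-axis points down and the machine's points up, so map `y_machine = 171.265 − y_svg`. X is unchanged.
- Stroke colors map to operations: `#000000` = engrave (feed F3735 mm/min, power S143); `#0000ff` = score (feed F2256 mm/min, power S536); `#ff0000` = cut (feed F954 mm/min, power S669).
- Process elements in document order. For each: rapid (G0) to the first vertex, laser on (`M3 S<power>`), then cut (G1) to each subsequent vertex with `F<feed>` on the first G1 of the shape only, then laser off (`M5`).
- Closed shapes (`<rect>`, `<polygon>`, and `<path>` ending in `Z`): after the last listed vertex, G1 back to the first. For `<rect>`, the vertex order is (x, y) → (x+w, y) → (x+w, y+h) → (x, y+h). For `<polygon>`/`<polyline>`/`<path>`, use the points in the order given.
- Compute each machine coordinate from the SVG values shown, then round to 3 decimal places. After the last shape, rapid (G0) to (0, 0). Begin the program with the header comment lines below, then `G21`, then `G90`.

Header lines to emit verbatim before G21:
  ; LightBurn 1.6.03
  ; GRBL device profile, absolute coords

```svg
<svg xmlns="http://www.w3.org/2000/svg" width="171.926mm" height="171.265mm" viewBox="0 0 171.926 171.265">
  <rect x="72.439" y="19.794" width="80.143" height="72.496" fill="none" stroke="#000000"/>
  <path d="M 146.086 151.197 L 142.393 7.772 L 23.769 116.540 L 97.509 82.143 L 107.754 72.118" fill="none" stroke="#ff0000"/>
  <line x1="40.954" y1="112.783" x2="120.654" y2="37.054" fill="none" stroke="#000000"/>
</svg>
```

; LightBurn 1.6.03
; GRBL device profile, absolute coords
G21
G90
G0 X72.439 Y151.471
M3 S143
G1 X152.582 Y151.471 F3735
G1 X152.582 Y78.975
G1 X72.439 Y78.975
G1 X72.439 Y151.471
M5
G0 X146.086 Y20.068
M3 S669
G1 X142.393 Y163.493 F954
G1 X23.769 Y54.725
G1 X97.509 Y89.122
G1 X107.754 Y99.147
M5
G0 X40.954 Y58.482
M3 S143
G1 X120.654 Y134.211 F3735
M5
G0 X0.000 Y0.000

viewBox `0 0 171.926 171.265` with mm width/height → 1 unit = 1 mm. Flip: y_m = 171.265 − y_svg.

**Shape 1** — `<rect>` rectangle, stroke `#000000` → engrave (S143, F3735). Machine vertices: (72.439,151.471) → (152.582,151.471) → (152.582,78.975) → (72.439,78.975) → (72.439,151.471). Closed: final G1 returns to the first vertex.

**Shape 2** — `<path>` open polyline, stroke `#ff0000` → cut (S669, F954). Machine vertices: (146.086,20.068) → (142.393,163.493) → (23.769,54.725) → (97.509,89.122) → (107.754,99.147). Open path.

**Shape 3** — `<line>` line segment, stroke `#000000` → engrave (S143, F3735). Machine vertices: (40.954,58.482) → (120.654,134.211). Open path.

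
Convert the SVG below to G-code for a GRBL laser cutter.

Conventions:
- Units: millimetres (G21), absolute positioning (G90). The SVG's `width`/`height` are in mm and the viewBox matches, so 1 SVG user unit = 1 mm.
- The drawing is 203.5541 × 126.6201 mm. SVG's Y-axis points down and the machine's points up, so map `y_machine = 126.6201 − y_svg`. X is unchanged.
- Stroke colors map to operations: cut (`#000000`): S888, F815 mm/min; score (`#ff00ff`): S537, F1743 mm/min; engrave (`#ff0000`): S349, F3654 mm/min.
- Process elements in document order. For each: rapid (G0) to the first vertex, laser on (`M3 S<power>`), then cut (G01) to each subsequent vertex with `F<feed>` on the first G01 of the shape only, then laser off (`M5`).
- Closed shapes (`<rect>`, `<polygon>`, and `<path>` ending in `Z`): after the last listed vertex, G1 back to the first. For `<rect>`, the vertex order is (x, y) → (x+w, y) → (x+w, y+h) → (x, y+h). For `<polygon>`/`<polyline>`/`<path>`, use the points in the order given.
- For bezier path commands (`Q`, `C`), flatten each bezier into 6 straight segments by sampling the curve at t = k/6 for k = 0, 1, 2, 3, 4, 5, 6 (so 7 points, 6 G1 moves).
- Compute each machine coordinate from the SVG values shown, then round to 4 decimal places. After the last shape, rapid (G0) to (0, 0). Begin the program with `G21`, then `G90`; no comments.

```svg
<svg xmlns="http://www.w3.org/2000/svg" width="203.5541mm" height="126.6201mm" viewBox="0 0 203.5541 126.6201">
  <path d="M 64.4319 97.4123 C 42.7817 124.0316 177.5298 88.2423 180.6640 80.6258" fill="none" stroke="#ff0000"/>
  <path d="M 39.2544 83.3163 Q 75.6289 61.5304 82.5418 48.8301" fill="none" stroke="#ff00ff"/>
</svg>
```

viewBox `0 0 203.5541 126.6201` with mm width/height → 1 unit = 1 mm. Flip: y_m = 126.6201 − y_svg.

**Shape 1** — `<path>` cubic bezier, stroke `#ff0000` → engrave (S349, F3654). Control points (SVG): P0=(64.4319,97.4123), P1=(42.7817,124.0316), P2=(177.5298,88.2423), P3=(180.6640,80.6258); sampled at t=k/6. Machine vertices: (64.4319,29.2078) → (65.3066,20.6795) → (84.2473,20.0365) → (113.2538,24.7626) → (144.3256,32.3417) → (169.4625,40.2577) → (180.6640,45.9943). Open path.

**Shape 2** — `<path>` quadratic bezier, stroke `#ff00ff` → score (S537, F1743). Control points (SVG): P0=(39.2544,83.3163), P1=(75.6289,61.5304), P2=(82.5418,48.8301); sampled at t=k/6. Machine vertices: (39.2544,43.3038) → (50.5609,50.3134) → (60.2306,56.8182) → (68.2635,62.8183) → (74.6597,68.3136) → (79.4191,73.3042) → (82.5418,77.7900). Open path.

G21
G90
G0 X64.4319 Y29.2078
M3 S349
G01 X65.3066 Y20.6795 F3654
G01 X84.2473 Y20.0365
G01 X113.2538 Y24.7626
G01 X144.3256 Y32.3417
G01 X169.4625 Y40.2577
G01 X180.6640 Y45.9943
M5
G0 X39.2544 Y43.3038
M3 S537
G01 X50.5609 Y50.3134 F1743
G01 X60.2306 Y56.8182
G01 X68.2635 Y62.8183
G01 X74.6597 Y68.3136
G01 X79.4191 Y73.3042
G01 X82.5418 Y77.7900
M5
G0 X0.0000 Y0.0000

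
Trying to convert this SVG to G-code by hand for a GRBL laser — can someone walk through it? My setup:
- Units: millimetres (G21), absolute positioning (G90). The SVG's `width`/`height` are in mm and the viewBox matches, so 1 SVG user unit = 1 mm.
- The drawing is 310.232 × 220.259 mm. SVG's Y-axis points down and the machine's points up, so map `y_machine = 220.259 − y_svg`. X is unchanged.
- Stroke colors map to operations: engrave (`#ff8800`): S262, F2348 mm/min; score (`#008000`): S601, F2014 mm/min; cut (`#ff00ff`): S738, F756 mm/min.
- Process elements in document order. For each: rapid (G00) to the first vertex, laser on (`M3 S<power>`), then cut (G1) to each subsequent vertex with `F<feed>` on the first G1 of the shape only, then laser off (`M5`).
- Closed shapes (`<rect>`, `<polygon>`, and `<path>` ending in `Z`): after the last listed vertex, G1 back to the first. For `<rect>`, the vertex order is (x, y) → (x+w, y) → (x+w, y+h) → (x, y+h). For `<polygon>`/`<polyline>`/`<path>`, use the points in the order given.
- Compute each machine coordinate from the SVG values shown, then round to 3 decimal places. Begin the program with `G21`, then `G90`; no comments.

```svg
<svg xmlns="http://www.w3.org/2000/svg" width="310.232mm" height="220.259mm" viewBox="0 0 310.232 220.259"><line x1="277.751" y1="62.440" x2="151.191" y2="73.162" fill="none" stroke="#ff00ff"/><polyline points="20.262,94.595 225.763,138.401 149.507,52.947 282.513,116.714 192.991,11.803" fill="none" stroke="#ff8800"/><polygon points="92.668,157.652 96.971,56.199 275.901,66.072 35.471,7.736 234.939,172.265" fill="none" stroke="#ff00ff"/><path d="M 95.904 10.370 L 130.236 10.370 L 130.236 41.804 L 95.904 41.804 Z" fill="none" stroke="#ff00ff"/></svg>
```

viewBox `0 0 310.232 220.259` with mm width/height → 1 unit = 1 mm. Flip: y_m = 220.259 − y_svg.

**Shape 1** — `<line>` line segment, stroke `#ff00ff` → cut (S738, F756). Machine vertices: (277.751,157.819) → (151.191,147.097). Open path.

**Shape 2** — `<polyline>` open polyline, stroke `#ff8800` → engrave (S262, F2348). Machine vertices: (20.262,125.664) → (225.763,81.858) → (149.507,167.312) → (282.513,103.545) → (192.991,208.456). Open path.

**Shape 3** — `<polygon>` closed polygon, stroke `#ff00ff` → cut (S738, F756). Machine vertices: (92.668,62.607) → (96.971,164.060) → (275.901,154.187) → (35.471,212.523) → (234.939,47.994) → (92.668,62.607). Closed: final G1 returns to the first vertex.

**Shape 4** — `<path>` rectangle, stroke `#ff00ff` → cut (S738, F756). Machine vertices: (95.904,209.889) → (130.236,209.889) → (130.236,178.455) → (95.904,178.455) → (95.904,209.889). Closed: final G1 returns to the first vertex.

G21
G90
G00 X277.751 Y157.819
M3 S738
G1 X151.191 Y147.097 F756
M5
G00 X20.262 Y125.664
M3 S262
G1 X225.763 Y81.858 F2348
G1 X149.507 Y167.312
G1 X282.513 Y103.545
G1 X192.991 Y208.456
M5
G00 X92.668 Y62.607
M3 S738
G1 X96.971 Y164.060 F756
G1 X275.901 Y154.187
G1 X35.471 Y212.523
G1 X234.939 Y47.994
G1 X92.668 Y62.607
M5
G00 X95.904 Y209.889
M3 S738
G1 X130.236 Y209.889 F756
G1 X130.236 Y178.455
G1 X95.904 Y178.455
G1 X95.904 Y209.889
M5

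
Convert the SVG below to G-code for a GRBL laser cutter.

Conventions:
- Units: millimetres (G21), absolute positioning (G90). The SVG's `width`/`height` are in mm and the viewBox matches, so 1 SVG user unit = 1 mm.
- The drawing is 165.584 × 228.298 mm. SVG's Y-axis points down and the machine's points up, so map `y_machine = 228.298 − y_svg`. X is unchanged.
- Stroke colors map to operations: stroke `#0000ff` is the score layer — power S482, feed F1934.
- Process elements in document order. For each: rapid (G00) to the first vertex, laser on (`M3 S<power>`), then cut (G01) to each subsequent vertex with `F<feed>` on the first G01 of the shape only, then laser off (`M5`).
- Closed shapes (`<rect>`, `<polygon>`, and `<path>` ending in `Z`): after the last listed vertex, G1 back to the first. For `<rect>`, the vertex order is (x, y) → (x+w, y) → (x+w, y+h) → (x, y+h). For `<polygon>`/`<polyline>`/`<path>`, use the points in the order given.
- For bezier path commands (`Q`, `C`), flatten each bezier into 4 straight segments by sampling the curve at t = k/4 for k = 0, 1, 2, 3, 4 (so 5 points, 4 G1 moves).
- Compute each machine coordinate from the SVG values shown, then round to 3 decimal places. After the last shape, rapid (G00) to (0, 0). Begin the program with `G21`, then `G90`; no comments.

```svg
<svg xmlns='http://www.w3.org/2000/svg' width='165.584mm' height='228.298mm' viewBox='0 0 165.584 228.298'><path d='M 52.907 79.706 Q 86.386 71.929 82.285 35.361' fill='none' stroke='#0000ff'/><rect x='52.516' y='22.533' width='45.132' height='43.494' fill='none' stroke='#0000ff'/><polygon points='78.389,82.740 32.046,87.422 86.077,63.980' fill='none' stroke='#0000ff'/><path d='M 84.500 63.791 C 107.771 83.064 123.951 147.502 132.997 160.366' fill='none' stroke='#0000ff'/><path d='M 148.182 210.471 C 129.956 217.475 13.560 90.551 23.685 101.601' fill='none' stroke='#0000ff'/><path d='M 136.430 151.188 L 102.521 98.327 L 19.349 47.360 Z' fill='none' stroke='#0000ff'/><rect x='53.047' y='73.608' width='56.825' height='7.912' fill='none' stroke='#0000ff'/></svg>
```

G21
G90
G00 X52.907 Y148.592
M3 S482
G01 X67.298 Y154.280 F1934
G01 X76.991 Y163.567
G01 X81.987 Y176.452
G01 X82.285 Y192.937
M5
G00 X52.516 Y205.765
M3 S482
G01 X97.648 Y205.765 F1934
G01 X97.648 Y162.271
G01 X52.516 Y162.271
G01 X52.516 Y205.765
M5
G00 X78.389 Y145.558
M3 S482
G01 X32.046 Y140.876 F1934
G01 X86.077 Y164.318
G01 X78.389 Y145.558
M5
G00 X84.500 Y164.507
M3 S482
G01 X100.623 Y143.095 F1934
G01 X114.083 Y113.816
G01 X124.876 Y85.739
G01 X132.997 Y67.932
M5
G00 X148.182 Y17.827
M3 S482
G01 X119.616 Y33.437 F1934
G01 X75.302 Y73.779
G01 X36.303 Y113.363
G01 X23.685 Y126.697
M5
G00 X136.430 Y77.110
M3 S482
G01 X102.521 Y129.971 F1934
G01 X19.349 Y180.938
G01 X136.430 Y77.110
M5
G00 X53.047 Y154.690
M3 S482
G01 X109.872 Y154.690 F1934
G01 X109.872 Y146.778
G01 X53.047 Y146.778
G01 X53.047 Y154.690
M5
G00 X0.000 Y0.000

1 u = 1 mm; y_m = 228.298 − y.

[1] `<path>` quadratic bezier, #0000ff→score S482 F1934: (52.907,148.592) → (67.298,154.280) → (76.991,163.567) → (81.987,176.452) → (82.285,192.937)

[2] `<rect>` rectangle, #0000ff→score S482 F1934: (52.516,205.765) → (97.648,205.765) → (97.648,162.271) → (52.516,162.271) → (52.516,205.765) (closed)

[3] `<polygon>` closed polygon, #0000ff→score S482 F1934: (78.389,145.558) → (32.046,140.876) → (86.077,164.318) → (78.389,145.558) (closed)

[4] `<path>` cubic bezier, #0000ff→score S482 F1934: (84.500,164.507) → (100.623,143.095) → (114.083,113.816) → (124.876,85.739) → (132.997,67.932)

[5] `<path>` cubic bezier, #0000ff→score S482 F1934: (148.182,17.827) → (119.616,33.437) → (75.302,73.779) → (36.303,113.363) → (23.685,126.697)

[6] `<path>` closed polygon, #0000ff→score S482 F1934: (136.430,77.110) → (102.521,129.971) → (19.349,180.938) → (136.430,77.110) (closed)

[7] `<rect>` rectangle, #0000ff→score S482 F1934: (53.047,154.690) → (109.872,154.690) → (109.872,146.778) → (53.047,146.778) → (53.047,154.690) (closed)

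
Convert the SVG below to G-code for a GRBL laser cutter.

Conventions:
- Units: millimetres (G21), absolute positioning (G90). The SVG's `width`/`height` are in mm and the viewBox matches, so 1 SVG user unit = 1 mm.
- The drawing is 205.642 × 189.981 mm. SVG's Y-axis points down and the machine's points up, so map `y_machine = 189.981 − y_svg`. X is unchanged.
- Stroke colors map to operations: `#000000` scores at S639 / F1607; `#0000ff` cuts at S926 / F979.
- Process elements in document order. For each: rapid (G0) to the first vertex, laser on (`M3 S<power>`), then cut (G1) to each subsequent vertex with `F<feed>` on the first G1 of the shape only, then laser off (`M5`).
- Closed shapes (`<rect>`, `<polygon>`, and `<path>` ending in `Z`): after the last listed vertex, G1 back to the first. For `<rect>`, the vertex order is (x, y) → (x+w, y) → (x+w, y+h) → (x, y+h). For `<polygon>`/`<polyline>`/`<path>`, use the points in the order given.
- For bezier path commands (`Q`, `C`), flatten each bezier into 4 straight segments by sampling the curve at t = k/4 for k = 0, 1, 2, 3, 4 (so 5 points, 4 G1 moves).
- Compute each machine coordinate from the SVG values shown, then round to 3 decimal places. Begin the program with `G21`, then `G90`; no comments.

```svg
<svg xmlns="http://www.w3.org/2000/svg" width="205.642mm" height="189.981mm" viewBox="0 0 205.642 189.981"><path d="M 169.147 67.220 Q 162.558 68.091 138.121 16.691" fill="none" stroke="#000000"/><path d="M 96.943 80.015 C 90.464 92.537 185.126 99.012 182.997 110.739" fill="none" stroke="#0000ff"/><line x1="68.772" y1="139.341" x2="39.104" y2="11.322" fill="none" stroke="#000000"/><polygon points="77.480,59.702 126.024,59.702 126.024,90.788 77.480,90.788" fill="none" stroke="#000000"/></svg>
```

G21
G90
G0 X169.147 Y122.761
M3 S639
G1 X164.737 Y125.592 F1607
G1 X158.096 Y134.958
G1 X149.224 Y150.857
G1 X138.121 Y173.290
M5
G0 X96.943 Y109.966
M3 S926
G1 X107.955 Y101.532 F979
G1 X138.339 Y94.306
G1 X169.538 Y87.229
G1 X182.997 Y79.242
M5
G0 X68.772 Y50.640
M3 S639
G1 X39.104 Y178.659 F1607
M5
G0 X77.480 Y130.279
M3 S639
G1 X126.024 Y130.279 F1607
G1 X126.024 Y99.193
G1 X77.480 Y99.193
G1 X77.480 Y130.279
M5

1 u = 1 mm; y_m = 189.981 − y.

[1] `<path>` quadratic bezier, #000000→score S639 F1607: (169.147,122.761) → (164.737,125.592) → (158.096,134.958) → (149.224,150.857) → (138.121,173.290)

[2] `<path>` cubic bezier, #0000ff→cut S926 F979: (96.943,109.966) → (107.955,101.532) → (138.339,94.306) → (169.538,87.229) → (182.997,79.242)

[3] `<line>` line segment, #000000→score S639 F1607: (68.772,50.640) → (39.104,178.659)

[4] `<polygon>` rectangle, #000000→score S639 F1607: (77.480,130.279) → (126.024,130.279) → (126.024,99.193) → (77.480,99.193) → (77.480,130.279) (closed)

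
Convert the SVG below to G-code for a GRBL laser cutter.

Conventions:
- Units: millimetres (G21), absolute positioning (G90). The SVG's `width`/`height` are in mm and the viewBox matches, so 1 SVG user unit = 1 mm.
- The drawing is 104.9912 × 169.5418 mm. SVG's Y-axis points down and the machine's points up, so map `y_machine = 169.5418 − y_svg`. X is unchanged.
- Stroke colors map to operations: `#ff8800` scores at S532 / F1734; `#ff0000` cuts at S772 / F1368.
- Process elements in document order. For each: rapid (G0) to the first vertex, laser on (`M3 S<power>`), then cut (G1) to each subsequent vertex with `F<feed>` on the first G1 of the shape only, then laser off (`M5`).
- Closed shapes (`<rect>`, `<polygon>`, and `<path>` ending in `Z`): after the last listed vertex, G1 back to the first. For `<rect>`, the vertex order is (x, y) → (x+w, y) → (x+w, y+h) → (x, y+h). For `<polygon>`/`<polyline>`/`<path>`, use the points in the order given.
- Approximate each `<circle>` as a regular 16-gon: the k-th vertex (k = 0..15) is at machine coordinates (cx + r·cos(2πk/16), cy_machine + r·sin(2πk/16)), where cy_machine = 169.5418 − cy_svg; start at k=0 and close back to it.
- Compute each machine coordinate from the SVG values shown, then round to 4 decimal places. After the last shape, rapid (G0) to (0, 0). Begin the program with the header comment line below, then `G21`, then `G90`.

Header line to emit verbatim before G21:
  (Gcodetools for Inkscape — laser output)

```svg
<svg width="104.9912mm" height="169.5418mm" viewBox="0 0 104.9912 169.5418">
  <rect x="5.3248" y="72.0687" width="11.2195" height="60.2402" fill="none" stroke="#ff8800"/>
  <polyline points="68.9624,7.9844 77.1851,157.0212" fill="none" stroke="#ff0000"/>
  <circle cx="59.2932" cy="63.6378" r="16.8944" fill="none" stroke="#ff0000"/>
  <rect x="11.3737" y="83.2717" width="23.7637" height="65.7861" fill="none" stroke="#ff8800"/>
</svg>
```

(Gcodetools for Inkscape — laser output)
G21
G90
G0 X5.3248 Y97.4731
M3 S532
G1 X16.5443 Y97.4731 F1734
G1 X16.5443 Y37.2329
G1 X5.3248 Y37.2329
G1 X5.3248 Y97.4731
M5
G0 X68.9624 Y161.5574
M3 S772
G1 X77.1851 Y12.5206 F1368
M5
G0 X76.1876 Y105.9040
M3 S772
G1 X74.9016 Y112.3692 F1368
G1 X71.2393 Y117.8501
G1 X65.7584 Y121.5124
G1 X59.2932 Y122.7984
G1 X52.8280 Y121.5124
G1 X47.3471 Y117.8501
G1 X43.6848 Y112.3692
G1 X42.3988 Y105.9040
G1 X43.6848 Y99.4388
G1 X47.3471 Y93.9579
G1 X52.8280 Y90.2956
G1 X59.2932 Y89.0096
G1 X65.7584 Y90.2956
G1 X71.2393 Y93.9579
G1 X74.9016 Y99.4388
G1 X76.1876 Y105.9040
M5
G0 X11.3737 Y86.2701
M3 S532
G1 X35.1374 Y86.2701 F1734
G1 X35.1374 Y20.4840
G1 X11.3737 Y20.4840
G1 X11.3737 Y86.2701
M5
G0 X0.0000 Y0.0000

viewBox `0 0 104.9912 169.5418` with mm width/height → 1 unit = 1 mm. Flip: y_m = 169.5418 − y_svg.

**Shape 1** — `<rect>` rectangle, stroke `#ff8800` → score (S532, F1734). Machine vertices: (5.3248,97.4731) → (16.5443,97.4731) → (16.5443,37.2329) → (5.3248,37.2329) → (5.3248,97.4731). Closed: final G1 returns to the first vertex.

**Shape 2** — `<polyline>` line segment, stroke `#ff0000` → cut (S772, F1368). Machine vertices: (68.9624,161.5574) → (77.1851,12.5206). Open path.

**Shape 3** — `<circle>` circle, stroke `#ff0000` → cut (S772, F1368). Machine vertices: (76.1876,105.9040) → (74.9016,112.3692) → (71.2393,117.8501) → (65.7584,121.5124) → (59.2932,122.7984) → (52.8280,121.5124) → (47.3471,117.8501) → (43.6848,112.3692) → (42.3988,105.9040) → (43.6848,99.4388) → (47.3471,93.9579) → (52.8280,90.2956) → (59.2932,89.0096) → (65.7584,90.2956) → (71.2393,93.9579) → (74.9016,99.4388) → (76.1876,105.9040). Closed: final G1 returns to the first vertex.

**Shape 4** — `<rect>` rectangle, stroke `#ff8800` → score (S532, F1734). Machine vertices: (11.3737,86.2701) → (35.1374,86.2701) → (35.1374,20.4840) → (11.3737,20.4840) → (11.3737,86.2701). Closed: final G1 returns to the first vertex.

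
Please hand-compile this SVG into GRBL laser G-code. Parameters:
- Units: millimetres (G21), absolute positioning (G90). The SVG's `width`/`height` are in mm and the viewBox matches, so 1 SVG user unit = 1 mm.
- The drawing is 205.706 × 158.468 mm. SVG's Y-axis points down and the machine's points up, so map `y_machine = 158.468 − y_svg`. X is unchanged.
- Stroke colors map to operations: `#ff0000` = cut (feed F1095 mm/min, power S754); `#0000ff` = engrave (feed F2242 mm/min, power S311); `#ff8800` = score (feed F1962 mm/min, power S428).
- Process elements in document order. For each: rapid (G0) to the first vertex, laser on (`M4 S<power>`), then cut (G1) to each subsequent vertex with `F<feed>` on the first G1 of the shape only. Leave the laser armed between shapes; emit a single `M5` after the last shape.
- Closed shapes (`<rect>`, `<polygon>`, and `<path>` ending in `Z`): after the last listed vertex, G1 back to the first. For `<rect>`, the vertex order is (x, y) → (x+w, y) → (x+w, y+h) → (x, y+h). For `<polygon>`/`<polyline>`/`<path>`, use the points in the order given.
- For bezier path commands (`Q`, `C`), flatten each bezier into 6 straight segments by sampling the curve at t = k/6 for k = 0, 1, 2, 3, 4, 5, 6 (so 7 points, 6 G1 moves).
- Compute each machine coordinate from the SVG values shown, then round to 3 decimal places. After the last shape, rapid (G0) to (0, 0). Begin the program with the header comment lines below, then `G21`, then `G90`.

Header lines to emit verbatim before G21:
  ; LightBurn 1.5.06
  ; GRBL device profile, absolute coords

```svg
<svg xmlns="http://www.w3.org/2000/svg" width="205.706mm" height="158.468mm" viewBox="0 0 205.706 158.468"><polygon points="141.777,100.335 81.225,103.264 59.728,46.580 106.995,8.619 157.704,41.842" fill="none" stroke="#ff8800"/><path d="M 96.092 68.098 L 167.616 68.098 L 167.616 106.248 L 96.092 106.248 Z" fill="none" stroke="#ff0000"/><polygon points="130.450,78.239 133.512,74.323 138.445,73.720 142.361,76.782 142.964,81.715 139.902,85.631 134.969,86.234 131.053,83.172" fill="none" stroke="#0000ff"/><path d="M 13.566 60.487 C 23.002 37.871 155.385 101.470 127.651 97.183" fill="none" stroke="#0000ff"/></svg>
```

; LightBurn 1.5.06
; GRBL device profile, absolute coords
G21
G90
G0 X141.777 Y58.133
M4 S428
G1 X81.225 Y55.204 F1962
G1 X59.728 Y111.888
G1 X106.995 Y149.849
G1 X157.704 Y116.626
G1 X141.777 Y58.133
G0 X96.092 Y90.370
M4 S754
G1 X167.616 Y90.370 F1095
G1 X167.616 Y52.220
G1 X96.092 Y52.220
G1 X96.092 Y90.370
G0 X130.450 Y80.229
M4 S311
G1 X133.512 Y84.145 F2242
G1 X138.445 Y84.748
G1 X142.361 Y81.686
G1 X142.964 Y76.753
G1 X139.902 Y72.837
G1 X134.969 Y72.234
G1 X131.053 Y75.296
G1 X130.450 Y80.229
G0 X13.566 Y97.981
M4 S311
G1 X27.219 Y102.818 F2242
G1 X53.500 Y97.566
G1 X84.547 Y86.506
G1 X112.497 Y73.919
G1 X129.485 Y64.085
G1 X127.651 Y61.285
M5
G0 X0.000 Y0.000

viewBox `0 0 205.706 158.468` with mm width/height → 1 unit = 1 mm. Flip: y_m = 158.468 − y_svg.

**Shape 1** — `<polygon>` regular polygon, stroke `#ff8800` → score (S428, F1962). Machine vertices: (141.777,58.133) → (81.225,55.204) → (59.728,111.888) → (106.995,149.849) → (157.704,116.626) → (141.777,58.133). Closed: final G1 returns to the first vertex.

**Shape 2** — `<path>` rectangle, stroke `#ff0000` → cut (S754, F1095). Machine vertices: (96.092,90.370) → (167.616,90.370) → (167.616,52.220) → (96.092,52.220) → (96.092,90.370). Closed: final G1 returns to the first vertex.

**Shape 3** — `<polygon>` regular polygon, stroke `#0000ff` → engrave (S311, F2242). Machine vertices: (130.450,80.229) → (133.512,84.145) → (138.445,84.748) → (142.361,81.686) → (142.964,76.753) → (139.902,72.837) → (134.969,72.234) → (131.053,75.296) → (130.450,80.229). Closed: final G1 returns to the first vertex.

**Shape 4** — `<path>` cubic bezier, stroke `#0000ff` → engrave (S311, F2242). Control points (SVG): P0=(13.566,60.487), P1=(23.002,37.871), P2=(155.385,101.470), P3=(127.651,97.183); sampled at t=k/6. Machine vertices: (13.566,97.981) → (27.219,102.818) → (53.500,97.566) → (84.547,86.506) → (112.497,73.919) → (129.485,64.085) → (127.651,61.285). Open path.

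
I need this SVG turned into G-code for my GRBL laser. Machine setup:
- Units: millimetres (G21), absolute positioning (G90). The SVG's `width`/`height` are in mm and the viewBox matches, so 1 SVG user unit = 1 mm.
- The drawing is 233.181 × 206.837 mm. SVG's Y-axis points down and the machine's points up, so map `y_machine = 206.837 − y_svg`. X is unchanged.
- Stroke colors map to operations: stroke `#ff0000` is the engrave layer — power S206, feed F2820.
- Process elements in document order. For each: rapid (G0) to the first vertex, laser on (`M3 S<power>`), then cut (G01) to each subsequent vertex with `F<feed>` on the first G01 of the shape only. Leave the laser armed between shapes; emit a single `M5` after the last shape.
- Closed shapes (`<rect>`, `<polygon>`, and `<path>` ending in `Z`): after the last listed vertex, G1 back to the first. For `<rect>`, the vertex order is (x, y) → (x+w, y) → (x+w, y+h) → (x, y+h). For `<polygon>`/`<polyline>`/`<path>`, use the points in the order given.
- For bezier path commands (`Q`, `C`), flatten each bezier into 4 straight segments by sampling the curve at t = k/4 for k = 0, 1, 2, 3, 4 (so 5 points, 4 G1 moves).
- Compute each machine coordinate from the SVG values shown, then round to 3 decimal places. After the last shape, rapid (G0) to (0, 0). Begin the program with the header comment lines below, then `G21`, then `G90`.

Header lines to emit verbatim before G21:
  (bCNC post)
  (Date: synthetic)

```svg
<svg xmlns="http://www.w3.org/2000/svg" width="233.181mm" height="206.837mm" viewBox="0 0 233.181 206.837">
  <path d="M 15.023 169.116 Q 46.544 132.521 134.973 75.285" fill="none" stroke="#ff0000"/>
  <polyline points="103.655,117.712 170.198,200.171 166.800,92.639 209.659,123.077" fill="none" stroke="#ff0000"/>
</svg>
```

Since the viewBox matches the mm dimensions, user units are millimetres directly. The only transform is the Y-flip y_m = 206.837 − y_svg.

Shape 1 is a quadratic bezier drawn with `<path>`. Its stroke #ff0000 means engrave at S206, F2820. After flipping Y the toolpath is (15.023,37.721) → (34.340,57.309) → (60.771,79.476) → (94.315,104.224) → (134.973,131.552).

Shape 2 is a open polyline drawn with `<polyline>`. Its stroke #ff0000 means engrave at S206, F2820. After flipping Y the toolpath is (103.655,89.125) → (170.198,6.666) → (166.800,114.198) → (209.659,83.760).

(bCNC post)
(Date: synthetic)
G21
G90
G0 X15.023 Y37.721
M3 S206
G01 X34.340 Y57.309 F2820
G01 X60.771 Y79.476
G01 X94.315 Y104.224
G01 X134.973 Y131.552
G0 X103.655 Y89.125
M3 S206
G01 X170.198 Y6.666 F2820
G01 X166.800 Y114.198
G01 X209.659 Y83.760
M5
G0 X0.000 Y0.000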